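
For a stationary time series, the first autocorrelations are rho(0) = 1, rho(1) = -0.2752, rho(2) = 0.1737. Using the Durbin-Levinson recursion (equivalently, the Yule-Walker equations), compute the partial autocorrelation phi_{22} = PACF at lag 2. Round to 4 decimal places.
\phi_{22} = 0.1060

The PACF at lag k is phi_{kk}, the last component of the solution
to the Yule-Walker system G_k phi = r_k where
  (G_k)_{ij} = rho(|i - j|), (r_k)_i = rho(i), i,j = 1..k.
Equivalently, Durbin-Levinson gives phi_{kk} iteratively:
  phi_{11} = rho(1)
  phi_{kk} = [rho(k) - sum_{j=1..k-1} phi_{k-1,j} rho(k-j)]
            / [1 - sum_{j=1..k-1} phi_{k-1,j} rho(j)],
  phi_{k,j} = phi_{k-1,j} - phi_{kk} phi_{k-1,k-j},  j = 1..k-1.
Step k = 1:
  phi_11 = rho(1) = -0.2752.
Step k = 2:
  phi_22 = [rho(2) - phi_11 rho(1)] / [1 - phi_11 rho(1)] = [0.1737 - (-0.2752)(-0.2752)] / [1 - (-0.2752)(-0.2752)]
         = 0.09796496 / 0.92426496 = 0.106.
Therefore phi_{22} = 0.1060.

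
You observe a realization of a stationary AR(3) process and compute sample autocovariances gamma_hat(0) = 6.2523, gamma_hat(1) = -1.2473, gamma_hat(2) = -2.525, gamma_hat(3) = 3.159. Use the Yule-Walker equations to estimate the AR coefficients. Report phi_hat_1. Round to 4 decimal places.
\hat\phi_{1} = -0.1110

The Yule-Walker equations for an AR(p) process read, in matrix form,
  Gamma_p phi = r_p,   with   (Gamma_p)_{ij} = gamma(|i - j|),
                       (r_p)_i = gamma(i),   i,j = 1..p.
Substitute the sample gammas (Toeplitz matrix and right-hand side of size 3):
  Gamma_p = [[6.2523, -1.2473, -2.525], [-1.2473, 6.2523, -1.2473], [-2.525, -1.2473, 6.2523]]
  r_p     = [-1.2473, -2.525, 3.159]
Written out (R1..R3):
  (R1) 6.2523 phi_1 - 1.2473 phi_2 - 2.525 phi_3 = -1.2473
  (R2) -1.2473 phi_1 + 6.2523 phi_2 - 1.2473 phi_3 = -2.525
  (R3) -2.525 phi_1 - 1.2473 phi_2 + 6.2523 phi_3 = 3.159
Gaussian elimination:
  R2 <- R2 - (-1.2473/6.2523) R1 = R2 - (-0.199495) R1:  6.00347 phi_2 - 1.751024 phi_3 = -2.77383
  R3 <- R3 - (-2.525/6.2523) R1 = R3 - (-0.403851) R1:  -1.751024 phi_2 + 5.232575 phi_3 = 2.655276
  R3 <- R3 - (-1.751024/6.00347) R2 = R3 - (-0.291669) R2:  4.721857 phi_3 = 1.846237
Back-substitution:
  phi_hat_3 = 1.846237 / 4.721857 = 0.390998
  phi_hat_2 = (-2.77383 - (-1.751024)(0.390998)) / 6.00347 = -0.347996
  phi_hat_1 = (-1.2473 - (-1.2473)(-0.347996) - (-2.525)(0.390998)) / 6.2523 = -0.111013
So phi_hat = [-0.1110, -0.3480, 0.3910].
Therefore phi_hat_1 = -0.1110.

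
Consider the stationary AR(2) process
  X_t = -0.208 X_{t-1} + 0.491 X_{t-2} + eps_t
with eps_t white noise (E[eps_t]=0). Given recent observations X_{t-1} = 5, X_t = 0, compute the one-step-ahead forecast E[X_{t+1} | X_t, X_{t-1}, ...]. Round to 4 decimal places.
E[X_{t+1} \mid \mathcal F_t] = 2.4550

For an AR(p) model X_t = c + sum_i phi_i X_{t-i} + eps_t, the
one-step-ahead conditional mean is
  E[X_{t+1} | X_t, ...] = c + sum_i phi_i X_{t+1-i}.
Substitute known values:
  E[X_{t+1} | ...] = (-0.208) * (0) + (0.491) * (5)
                   = 2.4550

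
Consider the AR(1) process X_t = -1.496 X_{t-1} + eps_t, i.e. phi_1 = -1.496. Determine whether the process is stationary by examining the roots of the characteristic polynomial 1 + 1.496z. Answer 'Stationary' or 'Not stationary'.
\text{Not stationary}

The AR(p) characteristic polynomial is P(z) = 1 + 1.496z.
Stationarity requires all roots to lie outside the unit circle, i.e. |z| > 1 for every root.
This is linear in z: 1 + (1.496) z = 0  =>  z = -1/(1.496) = -0.668449,  |z| = 0.668449.
Moduli of all roots: 0.6684.
All moduli strictly greater than 1? No.
Verdict: Not stationary.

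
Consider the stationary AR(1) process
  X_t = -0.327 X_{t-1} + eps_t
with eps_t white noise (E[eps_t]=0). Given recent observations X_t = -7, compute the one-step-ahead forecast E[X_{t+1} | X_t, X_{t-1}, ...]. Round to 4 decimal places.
E[X_{t+1} \mid \mathcal F_t] = 2.2890

For an AR(p) model X_t = c + sum_i phi_i X_{t-i} + eps_t, the
one-step-ahead conditional mean is
  E[X_{t+1} | X_t, ...] = c + sum_i phi_i X_{t+1-i}.
Substitute known values:
  E[X_{t+1} | ...] = (-0.327) * (-7)
                   = 2.2890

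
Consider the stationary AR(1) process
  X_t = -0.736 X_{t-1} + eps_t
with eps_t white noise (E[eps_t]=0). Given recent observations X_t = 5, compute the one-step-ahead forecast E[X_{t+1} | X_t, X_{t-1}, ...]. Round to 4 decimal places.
E[X_{t+1} \mid \mathcal F_t] = -3.6800

For an AR(p) model X_t = c + sum_i phi_i X_{t-i} + eps_t, the
one-step-ahead conditional mean is
  E[X_{t+1} | X_t, ...] = c + sum_i phi_i X_{t+1-i}.
Substitute known values:
  E[X_{t+1} | ...] = (-0.736) * (5)
                   = -3.6800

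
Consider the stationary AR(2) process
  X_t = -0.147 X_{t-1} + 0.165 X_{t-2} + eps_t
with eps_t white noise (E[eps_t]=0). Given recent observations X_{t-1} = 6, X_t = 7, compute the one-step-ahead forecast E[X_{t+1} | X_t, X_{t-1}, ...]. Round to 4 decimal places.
E[X_{t+1} \mid \mathcal F_t] = -0.0390

For an AR(p) model X_t = c + sum_i phi_i X_{t-i} + eps_t, the
one-step-ahead conditional mean is
  E[X_{t+1} | X_t, ...] = c + sum_i phi_i X_{t+1-i}.
Substitute known values:
  E[X_{t+1} | ...] = (-0.147) * (7) + (0.165) * (6)
                   = -0.0390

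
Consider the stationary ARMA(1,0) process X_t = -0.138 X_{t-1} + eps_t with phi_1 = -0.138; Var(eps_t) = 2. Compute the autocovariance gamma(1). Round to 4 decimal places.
\gamma(1) = -0.2814

Multiply the model equation by X_{t-k} and take expectations. With theta_0 = psi_0 = 1 and psi_j the MA(infinity) weights, this gives
  gamma(k) - sum_i phi_i gamma(k-i) = c_k,
  c_k = sigma^2 * sum_{j=k..q} theta_j psi_{j-k}   (c_k = 0 for k > q),
using gamma(-m) = gamma(m).
Pure AR (q = 0): c_0 = sigma^2 = 2, c_k = 0 for k >= 1.
Equations for k = 0 and k = 1 (AR order 1):
  gamma(0) = phi_1 gamma(1) + c_0
  gamma(1) = phi_1 gamma(0) + c_1
Substituting the second into the first: gamma(0) (1 - phi_1^2) = c_0 + phi_1 c_1, so
  gamma(0) = c_0 / (1 - phi_1^2) = 2 / (1 - (-0.138)^2) = 2 / 0.980956 = 2.038827.
  gamma(1) = phi_1 gamma(0) = (-0.138)(2.038827) = -0.281358.
Therefore gamma(1) = -0.2814 (to 4 decimal places).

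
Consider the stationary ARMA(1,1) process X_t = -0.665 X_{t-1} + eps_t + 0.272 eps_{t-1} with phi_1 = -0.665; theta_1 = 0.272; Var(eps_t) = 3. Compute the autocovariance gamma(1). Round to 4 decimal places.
\gamma(1) = -1.7314

Multiply the model equation by X_{t-k} and take expectations. With theta_0 = psi_0 = 1 and psi_j the MA(infinity) weights, this gives
  gamma(k) - sum_i phi_i gamma(k-i) = c_k,
  c_k = sigma^2 * sum_{j=k..q} theta_j psi_{j-k}   (c_k = 0 for k > q),
using gamma(-m) = gamma(m).
psi-weights needed (psi_j = theta_j + sum_i phi_i psi_{j-i}):
  psi_1 = theta_1 + phi_1 = 0.272 + (-0.665) = -0.393
Right-hand sides:
  c_0 = sigma^2 (1 + theta_1 psi_1) = 3 * (1 + (0.272)(-0.393)) = 3 * 0.893104 = 2.679312
  c_1 = sigma^2 theta_1 = 3 * (0.272) = 0.816
  c_2 = 0
Equations for k = 0 and k = 1 (AR order 1):
  gamma(0) = phi_1 gamma(1) + c_0
  gamma(1) = phi_1 gamma(0) + c_1
Substituting the second into the first: gamma(0) (1 - phi_1^2) = c_0 + phi_1 c_1, so
  gamma(0) = (c_0 + phi_1 c_1) / (1 - phi_1^2) = (2.679312 + (-0.665)(0.816)) / (1 - (-0.665)^2) = 2.136672 / 0.557775 = 3.830706.
  gamma(1) = phi_1 gamma(0) + c_1 = (-0.665)(3.830706) + (0.816) = -1.731419.
Therefore gamma(1) = -1.7314 (to 4 decimal places).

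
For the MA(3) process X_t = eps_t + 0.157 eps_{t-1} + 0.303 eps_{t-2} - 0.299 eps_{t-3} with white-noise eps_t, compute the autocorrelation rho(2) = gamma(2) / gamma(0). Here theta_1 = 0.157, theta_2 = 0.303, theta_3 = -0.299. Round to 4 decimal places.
\rho(2) = 0.2123

For an MA(q) process with theta_0 = 1, the autocovariance is
  gamma(k) = sigma^2 * sum_{i=0..q-k} theta_i * theta_{i+k},
and rho(k) = gamma(k) / gamma(0). Sigma^2 cancels.
  numerator   = (1)*(0.303) + (0.157)*(-0.299) = 0.256057.
  denominator = (1)^2 + (0.157)^2 + (0.303)^2 + (-0.299)^2 = 1.205859.
  rho(2) = 0.256057 / 1.205859 = 0.2123.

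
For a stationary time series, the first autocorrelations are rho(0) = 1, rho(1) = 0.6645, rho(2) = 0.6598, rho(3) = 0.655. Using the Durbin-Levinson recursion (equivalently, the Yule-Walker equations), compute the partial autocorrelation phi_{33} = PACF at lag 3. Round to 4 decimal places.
\phi_{33} = 0.2710

The PACF at lag k is phi_{kk}, the last component of the solution
to the Yule-Walker system G_k phi = r_k where
  (G_k)_{ij} = rho(|i - j|), (r_k)_i = rho(i), i,j = 1..k.
Equivalently, Durbin-Levinson gives phi_{kk} iteratively:
  phi_{11} = rho(1)
  phi_{kk} = [rho(k) - sum_{j=1..k-1} phi_{k-1,j} rho(k-j)]
            / [1 - sum_{j=1..k-1} phi_{k-1,j} rho(j)],
  phi_{k,j} = phi_{k-1,j} - phi_{kk} phi_{k-1,k-j},  j = 1..k-1.
Step k = 1:
  phi_11 = rho(1) = 0.6645.
Step k = 2:
  phi_22 = [rho(2) - phi_11 rho(1)] / [1 - phi_11 rho(1)] = [0.6598 - (0.6645)(0.6645)] / [1 - (0.6645)(0.6645)]
         = 0.21823975 / 0.55843975 = 0.390803.
  Update: phi_21 = phi_11 - phi_22 phi_11 = 0.6645 - (0.390803)(0.6645) = 0.404812.
Step k = 3:
  phi_33 = [rho(3) - phi_21 rho(2) - phi_22 rho(1)] / [1 - phi_21 rho(1) - phi_22 rho(2)]
    numerator   = 0.655 - (0.404812)(0.6598) - (0.390803)(0.6645) = 0.12821691
    denominator = 1 - (0.404812)(0.6645) - (0.390803)(0.6598) = 0.47315107
  phi_33 = 0.12821691 / 0.47315107 = 0.271.
Therefore phi_{33} = 0.2710.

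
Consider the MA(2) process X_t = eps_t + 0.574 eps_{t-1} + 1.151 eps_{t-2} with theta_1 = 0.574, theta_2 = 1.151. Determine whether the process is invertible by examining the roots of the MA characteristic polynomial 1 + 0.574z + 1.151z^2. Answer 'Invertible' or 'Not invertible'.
\text{Not invertible}

The MA(q) characteristic polynomial is P(z) = 1 + 0.574z + 1.151z^2.
Invertibility requires all roots to lie outside the unit circle, i.e. |z| > 1 for every root.
Set 1 + (0.574) z + (1.151) z^2 = 0, i.e. a z^2 + b z + c = 0 with a = 1.151, b = 0.574, c = 1.
Discriminant D = b^2 - 4ac = (0.574)^2 - 4*(1.151)*1 = 0.329476 - (4.604) = -4.274524.
D < 0, so the roots are the complex-conjugate pair z = (-b +/- i sqrt(-D)) / (2a) = -0.2493 +/- 0.8981i.
For a conjugate pair |z|^2 = z * conj(z) = (product of roots) = c/a = 1/(1.151) = 0.86881, so |z| = sqrt(0.86881) = 0.9321 for both roots.
Moduli of all roots: 0.9321, 0.9321.
All moduli strictly greater than 1? No.
Verdict: Not invertible.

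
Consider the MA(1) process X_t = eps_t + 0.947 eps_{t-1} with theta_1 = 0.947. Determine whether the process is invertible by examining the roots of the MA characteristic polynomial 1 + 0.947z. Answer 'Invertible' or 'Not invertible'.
\text{Invertible}

The MA(q) characteristic polynomial is P(z) = 1 + 0.947z.
Invertibility requires all roots to lie outside the unit circle, i.e. |z| > 1 for every root.
This is linear in z: 1 + (0.947) z = 0  =>  z = -1/(0.947) = -1.055966,  |z| = 1.055966.
Moduli of all roots: 1.0560.
All moduli strictly greater than 1? Yes.
Verdict: Invertible.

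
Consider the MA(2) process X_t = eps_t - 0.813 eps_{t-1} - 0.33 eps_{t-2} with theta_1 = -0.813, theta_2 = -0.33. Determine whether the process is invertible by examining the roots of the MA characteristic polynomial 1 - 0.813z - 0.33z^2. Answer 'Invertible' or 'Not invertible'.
\text{Not invertible}

The MA(q) characteristic polynomial is P(z) = 1 - 0.813z - 0.33z^2.
Invertibility requires all roots to lie outside the unit circle, i.e. |z| > 1 for every root.
Set 1 + (-0.813) z + (-0.33) z^2 = 0, i.e. a z^2 + b z + c = 0 with a = -0.33, b = -0.813, c = 1.
Discriminant D = b^2 - 4ac = (-0.813)^2 - 4*(-0.33)*1 = 0.660969 - (-1.32) = 1.980969.
D >= 0, so the roots are real: z = (-b +/- sqrt(D)) / (2a) = (0.813 +/- 1.407469) / (-0.66).
  z_1 = (0.813 + 1.407469) / (-0.66) = -3.3643,   |z_1| = 3.3643.
  z_2 = (0.813 - 1.407469) / (-0.66) = 0.9007,   |z_2| = 0.9007.
Moduli of all roots: 3.3643, 0.9007.
All moduli strictly greater than 1? No.
Verdict: Not invertible.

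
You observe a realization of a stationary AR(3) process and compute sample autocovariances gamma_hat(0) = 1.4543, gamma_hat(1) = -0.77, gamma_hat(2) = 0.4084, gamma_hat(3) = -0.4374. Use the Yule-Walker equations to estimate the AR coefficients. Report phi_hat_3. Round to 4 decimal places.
\hat\phi_{3} = -0.2110

The Yule-Walker equations for an AR(p) process read, in matrix form,
  Gamma_p phi = r_p,   with   (Gamma_p)_{ij} = gamma(|i - j|),
                       (r_p)_i = gamma(i),   i,j = 1..p.
Substitute the sample gammas (Toeplitz matrix and right-hand side of size 3):
  Gamma_p = [[1.4543, -0.77, 0.4084], [-0.77, 1.4543, -0.77], [0.4084, -0.77, 1.4543]]
  r_p     = [-0.77, 0.4084, -0.4374]
Written out (R1..R3):
  (R1) 1.4543 phi_1 - 0.77 phi_2 + 0.4084 phi_3 = -0.77
  (R2) -0.77 phi_1 + 1.4543 phi_2 - 0.77 phi_3 = 0.4084
  (R3) 0.4084 phi_1 - 0.77 phi_2 + 1.4543 phi_3 = -0.4374
Gaussian elimination:
  R2 <- R2 - (-0.77/1.4543) R1 = R2 - (-0.529464) R1:  1.046612 phi_2 - 0.553767 phi_3 = 0.000712
  R3 <- R3 - (0.4084/1.4543) R1 = R3 - (0.280822) R1:  -0.553767 phi_2 + 1.339612 phi_3 = -0.221167
  R3 <- R3 - (-0.553767/1.046612) R2 = R3 - (-0.529104) R2:  1.046612 phi_3 = -0.22079
Back-substitution:
  phi_hat_3 = -0.22079 / 1.046612 = -0.210957
  phi_hat_2 = (0.000712 - (-0.553767)(-0.210957)) / 1.046612 = -0.110937
  phi_hat_1 = (-0.77 - (-0.77)(-0.110937) - (0.4084)(-0.210957)) / 1.4543 = -0.52896
So phi_hat = [-0.5290, -0.1109, -0.2110].
Therefore phi_hat_3 = -0.2110.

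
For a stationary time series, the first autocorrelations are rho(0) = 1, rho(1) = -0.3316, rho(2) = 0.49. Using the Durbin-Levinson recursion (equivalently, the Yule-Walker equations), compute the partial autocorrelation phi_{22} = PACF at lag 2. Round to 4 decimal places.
\phi_{22} = 0.4270

The PACF at lag k is phi_{kk}, the last component of the solution
to the Yule-Walker system G_k phi = r_k where
  (G_k)_{ij} = rho(|i - j|), (r_k)_i = rho(i), i,j = 1..k.
Equivalently, Durbin-Levinson gives phi_{kk} iteratively:
  phi_{11} = rho(1)
  phi_{kk} = [rho(k) - sum_{j=1..k-1} phi_{k-1,j} rho(k-j)]
            / [1 - sum_{j=1..k-1} phi_{k-1,j} rho(j)],
  phi_{k,j} = phi_{k-1,j} - phi_{kk} phi_{k-1,k-j},  j = 1..k-1.
Step k = 1:
  phi_11 = rho(1) = -0.3316.
Step k = 2:
  phi_22 = [rho(2) - phi_11 rho(1)] / [1 - phi_11 rho(1)] = [0.49 - (-0.3316)(-0.3316)] / [1 - (-0.3316)(-0.3316)]
         = 0.38004144 / 0.89004144 = 0.427.
Therefore phi_{22} = 0.4270.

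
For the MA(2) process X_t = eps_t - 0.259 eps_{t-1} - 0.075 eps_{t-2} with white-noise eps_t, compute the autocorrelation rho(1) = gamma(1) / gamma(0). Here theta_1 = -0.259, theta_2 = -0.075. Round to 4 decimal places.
\rho(1) = -0.2233

For an MA(q) process with theta_0 = 1, the autocovariance is
  gamma(k) = sigma^2 * sum_{i=0..q-k} theta_i * theta_{i+k},
and rho(k) = gamma(k) / gamma(0). Sigma^2 cancels.
  numerator   = (1)*(-0.259) + (-0.259)*(-0.075) = -0.239575.
  denominator = (1)^2 + (-0.259)^2 + (-0.075)^2 = 1.072706.
  rho(1) = -0.239575 / 1.072706 = -0.2233.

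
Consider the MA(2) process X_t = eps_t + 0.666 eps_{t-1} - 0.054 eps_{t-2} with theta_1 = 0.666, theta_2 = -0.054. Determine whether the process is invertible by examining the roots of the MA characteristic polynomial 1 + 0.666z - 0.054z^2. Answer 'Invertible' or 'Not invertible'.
\text{Invertible}

The MA(q) characteristic polynomial is P(z) = 1 + 0.666z - 0.054z^2.
Invertibility requires all roots to lie outside the unit circle, i.e. |z| > 1 for every root.
Set 1 + (0.666) z + (-0.054) z^2 = 0, i.e. a z^2 + b z + c = 0 with a = -0.054, b = 0.666, c = 1.
Discriminant D = b^2 - 4ac = (0.666)^2 - 4*(-0.054)*1 = 0.443556 - (-0.216) = 0.659556.
D >= 0, so the roots are real: z = (-b +/- sqrt(D)) / (2a) = (-0.666 +/- 0.812131) / (-0.108).
  z_1 = (-0.666 + 0.812131) / (-0.108) = -1.3531,   |z_1| = 1.3531.
  z_2 = (-0.666 - 0.812131) / (-0.108) = 13.6864,   |z_2| = 13.6864.
Moduli of all roots: 1.3531, 13.6864.
All moduli strictly greater than 1? Yes.
Verdict: Invertible.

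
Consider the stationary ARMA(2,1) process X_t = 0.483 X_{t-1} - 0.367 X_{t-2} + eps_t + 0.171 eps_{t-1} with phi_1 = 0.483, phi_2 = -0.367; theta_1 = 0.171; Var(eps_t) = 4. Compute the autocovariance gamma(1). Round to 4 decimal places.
\gamma(1) = 2.6467

Multiply the model equation by X_{t-k} and take expectations. With theta_0 = psi_0 = 1 and psi_j the MA(infinity) weights, this gives
  gamma(k) - sum_i phi_i gamma(k-i) = c_k,
  c_k = sigma^2 * sum_{j=k..q} theta_j psi_{j-k}   (c_k = 0 for k > q),
using gamma(-m) = gamma(m).
psi-weights needed (psi_j = theta_j + sum_i phi_i psi_{j-i}):
  psi_1 = theta_1 + phi_1 = 0.171 + (0.483) = 0.654
Right-hand sides:
  c_0 = sigma^2 (1 + theta_1 psi_1) = 4 * (1 + (0.171)(0.654)) = 4 * 1.111834 = 4.447336
  c_1 = sigma^2 theta_1 = 4 * (0.171) = 0.684
  c_2 = 0
Equations for k = 0, 1, 2 (AR order 2, c_2 = 0):
  (E0) gamma(0) = phi_1 gamma(1) + phi_2 gamma(2) + c_0
  (E1) gamma(1) = phi_1 gamma(0) + phi_2 gamma(1) + c_1
  (E2) gamma(2) = phi_1 gamma(1) + phi_2 gamma(0)
From (E1): gamma(1) = A gamma(0) + B with
  A = phi_1 / (1 - phi_2) = 0.483 / 1.367 = 0.353328,   B = c_1 / (1 - phi_2) = 0.684 / 1.367 = 0.500366.
Insert (E2) into (E0): gamma(0) (1 - phi_2^2) = phi_1 (1 + phi_2) gamma(1) + c_0.
  phi_1 (1 + phi_2) = (0.483)(0.633) = 0.305739,   1 - phi_2^2 = 0.865311.
Replace gamma(1) by A gamma(0) + B and collect gamma(0):
  gamma(0) [0.865311 - (0.305739)(0.353328)] = (0.305739)(0.500366) + 4.447336
  gamma(0) * 0.757285 = 4.600317
  gamma(0) = 4.600317 / 0.757285 = 6.074753.
  gamma(1) = A gamma(0) + B = (0.353328)(6.074753) + (0.500366) = 2.646749.
Therefore gamma(1) = 2.6467 (to 4 decimal places).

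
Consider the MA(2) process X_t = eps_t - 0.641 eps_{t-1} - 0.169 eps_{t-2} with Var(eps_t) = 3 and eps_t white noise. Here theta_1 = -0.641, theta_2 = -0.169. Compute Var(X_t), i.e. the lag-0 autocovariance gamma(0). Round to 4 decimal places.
\gamma(0) = 4.3183

For an MA(q) process X_t = eps_t + sum_i theta_i eps_{t-i} with
Var(eps_t) = sigma^2, the variance is
  gamma(0) = sigma^2 * (1 + sum_i theta_i^2).
  sum_i theta_i^2 = (-0.641)^2 + (-0.169)^2 = 0.410881 + 0.028561 = 0.439442.
  gamma(0) = 3 * (1 + 0.439442) = 3 * 1.439442 = 4.318326, which rounds to 4.3183.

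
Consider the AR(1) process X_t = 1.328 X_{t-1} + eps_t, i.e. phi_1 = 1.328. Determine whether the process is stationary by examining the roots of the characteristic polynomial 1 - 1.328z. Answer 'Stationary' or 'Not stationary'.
\text{Not stationary}

The AR(p) characteristic polynomial is P(z) = 1 - 1.328z.
Stationarity requires all roots to lie outside the unit circle, i.e. |z| > 1 for every root.
This is linear in z: 1 + (-1.328) z = 0  =>  z = -1/(-1.328) = 0.753012,  |z| = 0.753012.
Moduli of all roots: 0.7530.
All moduli strictly greater than 1? No.
Verdict: Not stationary.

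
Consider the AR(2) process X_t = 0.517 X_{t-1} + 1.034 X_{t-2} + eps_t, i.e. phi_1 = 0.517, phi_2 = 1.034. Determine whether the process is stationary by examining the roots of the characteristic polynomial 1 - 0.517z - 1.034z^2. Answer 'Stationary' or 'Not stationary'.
\text{Not stationary}

The AR(p) characteristic polynomial is P(z) = 1 - 0.517z - 1.034z^2.
Stationarity requires all roots to lie outside the unit circle, i.e. |z| > 1 for every root.
Set 1 + (-0.517) z + (-1.034) z^2 = 0, i.e. a z^2 + b z + c = 0 with a = -1.034, b = -0.517, c = 1.
Discriminant D = b^2 - 4ac = (-0.517)^2 - 4*(-1.034)*1 = 0.267289 - (-4.136) = 4.403289.
D >= 0, so the roots are real: z = (-b +/- sqrt(D)) / (2a) = (0.517 +/- 2.098402) / (-2.068).
  z_1 = (0.517 + 2.098402) / (-2.068) = -1.2647,   |z_1| = 1.2647.
  z_2 = (0.517 - 2.098402) / (-2.068) = 0.7647,   |z_2| = 0.7647.
Moduli of all roots: 1.2647, 0.7647.
All moduli strictly greater than 1? No.
Verdict: Not stationary.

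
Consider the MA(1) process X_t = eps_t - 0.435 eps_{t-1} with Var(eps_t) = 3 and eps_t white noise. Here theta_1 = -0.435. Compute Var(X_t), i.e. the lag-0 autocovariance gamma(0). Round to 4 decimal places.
\gamma(0) = 3.5677

For an MA(q) process X_t = eps_t + sum_i theta_i eps_{t-i} with
Var(eps_t) = sigma^2, the variance is
  gamma(0) = sigma^2 * (1 + sum_i theta_i^2).
  sum_i theta_i^2 = (-0.435)^2 = 0.189225.
  gamma(0) = 3 * (1 + 0.189225) = 3 * 1.189225 = 3.567675, which rounds to 3.5677.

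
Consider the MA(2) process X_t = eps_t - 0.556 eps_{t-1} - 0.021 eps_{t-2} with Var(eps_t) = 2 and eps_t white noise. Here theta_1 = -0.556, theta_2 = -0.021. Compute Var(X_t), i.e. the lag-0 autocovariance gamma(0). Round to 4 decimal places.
\gamma(0) = 2.6192

For an MA(q) process X_t = eps_t + sum_i theta_i eps_{t-i} with
Var(eps_t) = sigma^2, the variance is
  gamma(0) = sigma^2 * (1 + sum_i theta_i^2).
  sum_i theta_i^2 = (-0.556)^2 + (-0.021)^2 = 0.309136 + 0.000441 = 0.309577.
  gamma(0) = 2 * (1 + 0.309577) = 2 * 1.309577 = 2.619154, which rounds to 2.6192.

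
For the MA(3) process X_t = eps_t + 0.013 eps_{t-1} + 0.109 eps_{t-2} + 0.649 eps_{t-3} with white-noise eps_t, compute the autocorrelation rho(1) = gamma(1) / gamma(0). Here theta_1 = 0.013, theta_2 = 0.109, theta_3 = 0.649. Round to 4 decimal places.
\rho(1) = 0.0594

For an MA(q) process with theta_0 = 1, the autocovariance is
  gamma(k) = sigma^2 * sum_{i=0..q-k} theta_i * theta_{i+k},
and rho(k) = gamma(k) / gamma(0). Sigma^2 cancels.
  numerator   = (1)*(0.013) + (0.013)*(0.109) + (0.109)*(0.649) = 0.085158.
  denominator = (1)^2 + (0.013)^2 + (0.109)^2 + (0.649)^2 = 1.433251.
  rho(1) = 0.085158 / 1.433251 = 0.0594.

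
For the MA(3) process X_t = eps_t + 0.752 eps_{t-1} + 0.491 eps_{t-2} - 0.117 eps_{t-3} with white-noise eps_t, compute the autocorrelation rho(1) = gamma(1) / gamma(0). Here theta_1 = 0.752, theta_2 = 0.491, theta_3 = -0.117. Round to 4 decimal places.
\rho(1) = 0.5844

For an MA(q) process with theta_0 = 1, the autocovariance is
  gamma(k) = sigma^2 * sum_{i=0..q-k} theta_i * theta_{i+k},
and rho(k) = gamma(k) / gamma(0). Sigma^2 cancels.
  numerator   = (1)*(0.752) + (0.752)*(0.491) + (0.491)*(-0.117) = 1.063785.
  denominator = (1)^2 + (0.752)^2 + (0.491)^2 + (-0.117)^2 = 1.820274.
  rho(1) = 1.063785 / 1.820274 = 0.5844.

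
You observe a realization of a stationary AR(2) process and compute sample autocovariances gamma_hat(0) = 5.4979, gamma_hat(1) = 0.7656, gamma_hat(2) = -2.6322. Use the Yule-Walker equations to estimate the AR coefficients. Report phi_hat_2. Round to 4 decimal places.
\hat\phi_{2} = -0.5080

The Yule-Walker equations for an AR(p) process read, in matrix form,
  Gamma_p phi = r_p,   with   (Gamma_p)_{ij} = gamma(|i - j|),
                       (r_p)_i = gamma(i),   i,j = 1..p.
Substitute the sample gammas (Toeplitz matrix and right-hand side of size 2):
  Gamma_p = [[5.4979, 0.7656], [0.7656, 5.4979]]
  r_p     = [0.7656, -2.6322]
Written out:
  5.4979 phi_1 + 0.7656 phi_2 = 0.7656
  0.7656 phi_1 + 5.4979 phi_2 = -2.6322
Solve by Cramer's rule:
  det = gamma(0)^2 - gamma(1)^2 = (5.4979)^2 - (0.7656)^2 = 30.22690441 - 0.58614336 = 29.64076105
  phi_hat_1 = [gamma(1) gamma(0) - gamma(1) gamma(2)] / det = [(0.7656)(5.4979) - (0.7656)(-2.6322)] / 29.64076105 = 6.22440456 / 29.64076105 = 0.21
  phi_hat_2 = [gamma(0) gamma(2) - gamma(1)^2] / det = [(5.4979)(-2.6322) - (0.7656)^2] / 29.64076105 = -15.05771574 / 29.64076105 = -0.508
So phi_hat = [0.2100, -0.5080].
Therefore phi_hat_2 = -0.5080.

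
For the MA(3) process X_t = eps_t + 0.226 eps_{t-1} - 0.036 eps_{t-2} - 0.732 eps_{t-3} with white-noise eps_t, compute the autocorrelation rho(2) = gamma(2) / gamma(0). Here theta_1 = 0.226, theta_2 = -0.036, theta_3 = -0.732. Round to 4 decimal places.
\rho(2) = -0.1268

For an MA(q) process with theta_0 = 1, the autocovariance is
  gamma(k) = sigma^2 * sum_{i=0..q-k} theta_i * theta_{i+k},
and rho(k) = gamma(k) / gamma(0). Sigma^2 cancels.
  numerator   = (1)*(-0.036) + (0.226)*(-0.732) = -0.201432.
  denominator = (1)^2 + (0.226)^2 + (-0.036)^2 + (-0.732)^2 = 1.588196.
  rho(2) = -0.201432 / 1.588196 = -0.1268.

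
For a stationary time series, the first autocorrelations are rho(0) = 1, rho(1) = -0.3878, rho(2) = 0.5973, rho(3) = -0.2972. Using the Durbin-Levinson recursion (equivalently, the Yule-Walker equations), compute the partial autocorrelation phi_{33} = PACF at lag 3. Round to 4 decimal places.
\phi_{33} = 0.0270

The PACF at lag k is phi_{kk}, the last component of the solution
to the Yule-Walker system G_k phi = r_k where
  (G_k)_{ij} = rho(|i - j|), (r_k)_i = rho(i), i,j = 1..k.
Equivalently, Durbin-Levinson gives phi_{kk} iteratively:
  phi_{11} = rho(1)
  phi_{kk} = [rho(k) - sum_{j=1..k-1} phi_{k-1,j} rho(k-j)]
            / [1 - sum_{j=1..k-1} phi_{k-1,j} rho(j)],
  phi_{k,j} = phi_{k-1,j} - phi_{kk} phi_{k-1,k-j},  j = 1..k-1.
Step k = 1:
  phi_11 = rho(1) = -0.3878.
Step k = 2:
  phi_22 = [rho(2) - phi_11 rho(1)] / [1 - phi_11 rho(1)] = [0.5973 - (-0.3878)(-0.3878)] / [1 - (-0.3878)(-0.3878)]
         = 0.44691116 / 0.84961116 = 0.526018.
  Update: phi_21 = phi_11 - phi_22 phi_11 = -0.3878 - (0.526018)(-0.3878) = -0.18381.
Step k = 3:
  phi_33 = [rho(3) - phi_21 rho(2) - phi_22 rho(1)] / [1 - phi_21 rho(1) - phi_22 rho(2)]
    numerator   = -0.2972 - (-0.18381)(0.5973) - (0.526018)(-0.3878) = 0.0165797
    denominator = 1 - (-0.18381)(-0.3878) - (0.526018)(0.5973) = 0.61452764
  phi_33 = 0.0165797 / 0.61452764 = 0.027.
Therefore phi_{33} = 0.0270.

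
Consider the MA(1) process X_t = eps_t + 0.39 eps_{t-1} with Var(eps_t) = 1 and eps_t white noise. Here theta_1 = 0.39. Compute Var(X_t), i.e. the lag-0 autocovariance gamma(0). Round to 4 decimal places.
\gamma(0) = 1.1521

For an MA(q) process X_t = eps_t + sum_i theta_i eps_{t-i} with
Var(eps_t) = sigma^2, the variance is
  gamma(0) = sigma^2 * (1 + sum_i theta_i^2).
  sum_i theta_i^2 = (0.39)^2 = 0.1521.
  gamma(0) = 1 * (1 + 0.1521) = 1 * 1.1521 = 1.1521.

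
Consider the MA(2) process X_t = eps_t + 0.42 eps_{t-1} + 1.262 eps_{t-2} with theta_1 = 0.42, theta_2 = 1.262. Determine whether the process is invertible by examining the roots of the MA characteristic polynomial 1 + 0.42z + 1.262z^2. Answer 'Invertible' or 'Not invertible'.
\text{Not invertible}

The MA(q) characteristic polynomial is P(z) = 1 + 0.42z + 1.262z^2.
Invertibility requires all roots to lie outside the unit circle, i.e. |z| > 1 for every root.
Set 1 + (0.42) z + (1.262) z^2 = 0, i.e. a z^2 + b z + c = 0 with a = 1.262, b = 0.42, c = 1.
Discriminant D = b^2 - 4ac = (0.42)^2 - 4*(1.262)*1 = 0.1764 - (5.048) = -4.8716.
D < 0, so the roots are the complex-conjugate pair z = (-b +/- i sqrt(-D)) / (2a) = -0.1664 +/- 0.8745i.
For a conjugate pair |z|^2 = z * conj(z) = (product of roots) = c/a = 1/(1.262) = 0.792393, so |z| = sqrt(0.792393) = 0.8902 for both roots.
Moduli of all roots: 0.8902, 0.8902.
All moduli strictly greater than 1? No.
Verdict: Not invertible.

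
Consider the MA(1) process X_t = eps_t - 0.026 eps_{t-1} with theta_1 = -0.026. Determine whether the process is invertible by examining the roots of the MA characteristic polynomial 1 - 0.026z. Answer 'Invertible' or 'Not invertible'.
\text{Invertible}

The MA(q) characteristic polynomial is P(z) = 1 - 0.026z.
Invertibility requires all roots to lie outside the unit circle, i.e. |z| > 1 for every root.
This is linear in z: 1 + (-0.026) z = 0  =>  z = -1/(-0.026) = 38.461538,  |z| = 38.461538.
Moduli of all roots: 38.4615.
All moduli strictly greater than 1? Yes.
Verdict: Invertible.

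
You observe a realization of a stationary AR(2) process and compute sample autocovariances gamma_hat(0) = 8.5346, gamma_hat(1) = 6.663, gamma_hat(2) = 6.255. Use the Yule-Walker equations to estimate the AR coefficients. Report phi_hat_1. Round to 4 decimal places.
\hat\phi_{1} = 0.5340

The Yule-Walker equations for an AR(p) process read, in matrix form,
  Gamma_p phi = r_p,   with   (Gamma_p)_{ij} = gamma(|i - j|),
                       (r_p)_i = gamma(i),   i,j = 1..p.
Substitute the sample gammas (Toeplitz matrix and right-hand side of size 2):
  Gamma_p = [[8.5346, 6.663], [6.663, 8.5346]]
  r_p     = [6.663, 6.255]
Written out:
  8.5346 phi_1 + 6.663 phi_2 = 6.663
  6.663 phi_1 + 8.5346 phi_2 = 6.255
Solve by Cramer's rule:
  det = gamma(0)^2 - gamma(1)^2 = (8.5346)^2 - (6.663)^2 = 72.83939716 - 44.395569 = 28.44382816
  phi_hat_1 = [gamma(1) gamma(0) - gamma(1) gamma(2)] / det = [(6.663)(8.5346) - (6.663)(6.255)] / 28.44382816 = 15.1889748 / 28.44382816 = 0.534
  phi_hat_2 = [gamma(0) gamma(2) - gamma(1)^2] / det = [(8.5346)(6.255) - (6.663)^2] / 28.44382816 = 8.988354 / 28.44382816 = 0.316
So phi_hat = [0.5340, 0.3160].
Therefore phi_hat_1 = 0.5340.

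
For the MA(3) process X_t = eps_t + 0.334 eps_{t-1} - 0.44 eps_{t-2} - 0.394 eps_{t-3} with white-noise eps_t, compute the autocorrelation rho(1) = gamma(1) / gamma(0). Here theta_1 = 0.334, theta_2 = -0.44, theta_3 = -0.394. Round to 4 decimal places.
\rho(1) = 0.2468

For an MA(q) process with theta_0 = 1, the autocovariance is
  gamma(k) = sigma^2 * sum_{i=0..q-k} theta_i * theta_{i+k},
and rho(k) = gamma(k) / gamma(0). Sigma^2 cancels.
  numerator   = (1)*(0.334) + (0.334)*(-0.44) + (-0.44)*(-0.394) = 0.3604.
  denominator = (1)^2 + (0.334)^2 + (-0.44)^2 + (-0.394)^2 = 1.460392.
  rho(1) = 0.3604 / 1.460392 = 0.2468.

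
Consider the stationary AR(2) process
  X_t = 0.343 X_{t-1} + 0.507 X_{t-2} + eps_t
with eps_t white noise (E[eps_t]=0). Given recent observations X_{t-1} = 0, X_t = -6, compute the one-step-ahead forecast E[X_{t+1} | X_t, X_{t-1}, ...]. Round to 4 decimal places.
E[X_{t+1} \mid \mathcal F_t] = -2.0580

For an AR(p) model X_t = c + sum_i phi_i X_{t-i} + eps_t, the
one-step-ahead conditional mean is
  E[X_{t+1} | X_t, ...] = c + sum_i phi_i X_{t+1-i}.
Substitute known values:
  E[X_{t+1} | ...] = (0.343) * (-6) + (0.507) * (0)
                   = -2.0580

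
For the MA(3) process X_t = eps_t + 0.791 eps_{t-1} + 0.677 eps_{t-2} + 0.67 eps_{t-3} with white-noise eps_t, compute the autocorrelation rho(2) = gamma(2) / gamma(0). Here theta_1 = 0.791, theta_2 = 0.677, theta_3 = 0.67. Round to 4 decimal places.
\rho(2) = 0.4765

For an MA(q) process with theta_0 = 1, the autocovariance is
  gamma(k) = sigma^2 * sum_{i=0..q-k} theta_i * theta_{i+k},
and rho(k) = gamma(k) / gamma(0). Sigma^2 cancels.
  numerator   = (1)*(0.677) + (0.791)*(0.67) = 1.20697.
  denominator = (1)^2 + (0.791)^2 + (0.677)^2 + (0.67)^2 = 2.53291.
  rho(2) = 1.20697 / 2.53291 = 0.4765.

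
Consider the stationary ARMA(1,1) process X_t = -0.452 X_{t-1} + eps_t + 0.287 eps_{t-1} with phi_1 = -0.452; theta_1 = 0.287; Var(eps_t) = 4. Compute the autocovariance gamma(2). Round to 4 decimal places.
\gamma(2) = 0.3263

Multiply the model equation by X_{t-k} and take expectations. With theta_0 = psi_0 = 1 and psi_j the MA(infinity) weights, this gives
  gamma(k) - sum_i phi_i gamma(k-i) = c_k,
  c_k = sigma^2 * sum_{j=k..q} theta_j psi_{j-k}   (c_k = 0 for k > q),
using gamma(-m) = gamma(m).
psi-weights needed (psi_j = theta_j + sum_i phi_i psi_{j-i}):
  psi_1 = theta_1 + phi_1 = 0.287 + (-0.452) = -0.165
Right-hand sides:
  c_0 = sigma^2 (1 + theta_1 psi_1) = 4 * (1 + (0.287)(-0.165)) = 4 * 0.952645 = 3.81058
  c_1 = sigma^2 theta_1 = 4 * (0.287) = 1.148
  c_2 = 0
Equations for k = 0 and k = 1 (AR order 1):
  gamma(0) = phi_1 gamma(1) + c_0
  gamma(1) = phi_1 gamma(0) + c_1
Substituting the second into the first: gamma(0) (1 - phi_1^2) = c_0 + phi_1 c_1, so
  gamma(0) = (c_0 + phi_1 c_1) / (1 - phi_1^2) = (3.81058 + (-0.452)(1.148)) / (1 - (-0.452)^2) = 3.291684 / 0.795696 = 4.136861.
  gamma(1) = phi_1 gamma(0) + c_1 = (-0.452)(4.136861) + (1.148) = -0.721861.
For k = 2 (> q): gamma(2) = phi_1 gamma(1) = (-0.452)(-0.721861) = 0.326281.
Therefore gamma(2) = 0.3263 (to 4 decimal places).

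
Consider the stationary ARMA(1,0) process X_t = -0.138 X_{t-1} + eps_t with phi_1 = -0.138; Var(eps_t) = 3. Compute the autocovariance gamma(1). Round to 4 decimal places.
\gamma(1) = -0.4220

Multiply the model equation by X_{t-k} and take expectations. With theta_0 = psi_0 = 1 and psi_j the MA(infinity) weights, this gives
  gamma(k) - sum_i phi_i gamma(k-i) = c_k,
  c_k = sigma^2 * sum_{j=k..q} theta_j psi_{j-k}   (c_k = 0 for k > q),
using gamma(-m) = gamma(m).
Pure AR (q = 0): c_0 = sigma^2 = 3, c_k = 0 for k >= 1.
Equations for k = 0 and k = 1 (AR order 1):
  gamma(0) = phi_1 gamma(1) + c_0
  gamma(1) = phi_1 gamma(0) + c_1
Substituting the second into the first: gamma(0) (1 - phi_1^2) = c_0 + phi_1 c_1, so
  gamma(0) = c_0 / (1 - phi_1^2) = 3 / (1 - (-0.138)^2) = 3 / 0.980956 = 3.058241.
  gamma(1) = phi_1 gamma(0) = (-0.138)(3.058241) = -0.422037.
Therefore gamma(1) = -0.4220 (to 4 decimal places).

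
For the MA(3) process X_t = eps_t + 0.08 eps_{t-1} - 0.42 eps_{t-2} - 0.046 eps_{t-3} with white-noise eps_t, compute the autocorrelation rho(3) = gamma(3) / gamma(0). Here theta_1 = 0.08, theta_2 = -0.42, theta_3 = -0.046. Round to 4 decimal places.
\rho(3) = -0.0388

For an MA(q) process with theta_0 = 1, the autocovariance is
  gamma(k) = sigma^2 * sum_{i=0..q-k} theta_i * theta_{i+k},
and rho(k) = gamma(k) / gamma(0). Sigma^2 cancels.
  numerator   = (1)*(-0.046) = -0.046.
  denominator = (1)^2 + (0.08)^2 + (-0.42)^2 + (-0.046)^2 = 1.184916.
  rho(3) = -0.046 / 1.184916 = -0.0388.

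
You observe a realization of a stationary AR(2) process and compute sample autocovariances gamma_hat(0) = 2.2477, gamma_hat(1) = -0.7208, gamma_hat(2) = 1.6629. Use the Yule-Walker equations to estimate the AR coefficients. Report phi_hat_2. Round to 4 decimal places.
\hat\phi_{2} = 0.7100

The Yule-Walker equations for an AR(p) process read, in matrix form,
  Gamma_p phi = r_p,   with   (Gamma_p)_{ij} = gamma(|i - j|),
                       (r_p)_i = gamma(i),   i,j = 1..p.
Substitute the sample gammas (Toeplitz matrix and right-hand side of size 2):
  Gamma_p = [[2.2477, -0.7208], [-0.7208, 2.2477]]
  r_p     = [-0.7208, 1.6629]
Written out:
  2.2477 phi_1 - 0.7208 phi_2 = -0.7208
  -0.7208 phi_1 + 2.2477 phi_2 = 1.6629
Solve by Cramer's rule:
  det = gamma(0)^2 - gamma(1)^2 = (2.2477)^2 - (-0.7208)^2 = 5.05215529 - 0.51955264 = 4.53260265
  phi_hat_1 = [gamma(1) gamma(0) - gamma(1) gamma(2)] / det = [(-0.7208)(2.2477) - (-0.7208)(1.6629)] / 4.53260265 = -0.42152384 / 4.53260265 = -0.093
  phi_hat_2 = [gamma(0) gamma(2) - gamma(1)^2] / det = [(2.2477)(1.6629) - (-0.7208)^2] / 4.53260265 = 3.21814769 / 4.53260265 = 0.71
So phi_hat = [-0.0930, 0.7100].
Therefore phi_hat_2 = 0.7100.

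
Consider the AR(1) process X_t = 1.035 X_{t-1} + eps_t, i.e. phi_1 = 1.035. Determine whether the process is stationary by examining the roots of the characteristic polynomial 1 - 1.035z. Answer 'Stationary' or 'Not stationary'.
\text{Not stationary}

The AR(p) characteristic polynomial is P(z) = 1 - 1.035z.
Stationarity requires all roots to lie outside the unit circle, i.e. |z| > 1 for every root.
This is linear in z: 1 + (-1.035) z = 0  =>  z = -1/(-1.035) = 0.966184,  |z| = 0.966184.
Moduli of all roots: 0.9662.
All moduli strictly greater than 1? No.
Verdict: Not stationary.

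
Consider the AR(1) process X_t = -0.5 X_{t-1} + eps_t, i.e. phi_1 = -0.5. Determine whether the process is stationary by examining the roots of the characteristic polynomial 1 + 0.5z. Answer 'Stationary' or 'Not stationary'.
\text{Stationary}

The AR(p) characteristic polynomial is P(z) = 1 + 0.5z.
Stationarity requires all roots to lie outside the unit circle, i.e. |z| > 1 for every root.
This is linear in z: 1 + (0.5) z = 0  =>  z = -1/(0.5) = -2,  |z| = 2.
Moduli of all roots: 2.0000.
All moduli strictly greater than 1? Yes.
Verdict: Stationary.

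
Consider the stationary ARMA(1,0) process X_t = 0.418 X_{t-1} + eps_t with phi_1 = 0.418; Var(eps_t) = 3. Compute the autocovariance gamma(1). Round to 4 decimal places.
\gamma(1) = 1.5195

Multiply the model equation by X_{t-k} and take expectations. With theta_0 = psi_0 = 1 and psi_j the MA(infinity) weights, this gives
  gamma(k) - sum_i phi_i gamma(k-i) = c_k,
  c_k = sigma^2 * sum_{j=k..q} theta_j psi_{j-k}   (c_k = 0 for k > q),
using gamma(-m) = gamma(m).
Pure AR (q = 0): c_0 = sigma^2 = 3, c_k = 0 for k >= 1.
Equations for k = 0 and k = 1 (AR order 1):
  gamma(0) = phi_1 gamma(1) + c_0
  gamma(1) = phi_1 gamma(0) + c_1
Substituting the second into the first: gamma(0) (1 - phi_1^2) = c_0 + phi_1 c_1, so
  gamma(0) = c_0 / (1 - phi_1^2) = 3 / (1 - (0.418)^2) = 3 / 0.825276 = 3.635148.
  gamma(1) = phi_1 gamma(0) = (0.418)(3.635148) = 1.519492.
Therefore gamma(1) = 1.5195 (to 4 decimal places).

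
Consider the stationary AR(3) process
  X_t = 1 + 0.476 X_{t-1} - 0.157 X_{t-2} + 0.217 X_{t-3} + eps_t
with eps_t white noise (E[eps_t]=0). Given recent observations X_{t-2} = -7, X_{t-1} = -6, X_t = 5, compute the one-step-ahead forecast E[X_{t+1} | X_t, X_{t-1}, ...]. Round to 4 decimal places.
E[X_{t+1} \mid \mathcal F_t] = 2.8030

For an AR(p) model X_t = c + sum_i phi_i X_{t-i} + eps_t, the
one-step-ahead conditional mean is
  E[X_{t+1} | X_t, ...] = c + sum_i phi_i X_{t+1-i}.
Substitute known values:
  E[X_{t+1} | ...] = 1 + (0.476) * (5) + (-0.157) * (-6) + (0.217) * (-7)
                   = 2.8030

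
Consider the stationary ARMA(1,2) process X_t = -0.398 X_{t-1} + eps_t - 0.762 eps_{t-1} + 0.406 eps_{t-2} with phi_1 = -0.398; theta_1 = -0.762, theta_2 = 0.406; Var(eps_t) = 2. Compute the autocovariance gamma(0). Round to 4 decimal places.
\gamma(0) = 6.4803

Multiply the model equation by X_{t-k} and take expectations. With theta_0 = psi_0 = 1 and psi_j the MA(infinity) weights, this gives
  gamma(k) - sum_i phi_i gamma(k-i) = c_k,
  c_k = sigma^2 * sum_{j=k..q} theta_j psi_{j-k}   (c_k = 0 for k > q),
using gamma(-m) = gamma(m).
psi-weights needed (psi_j = theta_j + sum_i phi_i psi_{j-i}):
  psi_1 = theta_1 + phi_1 = -0.762 + (-0.398) = -1.16
  psi_2 = theta_2 + phi_1 psi_1 = 0.406 + (-0.398)(-1.16) = 0.86768
Right-hand sides:
  c_0 = sigma^2 (1 + theta_1 psi_1 + theta_2 psi_2) = 2 * (1 + (-0.762)(-1.16) + (0.406)(0.86768)) = 2 * 2.236198 = 4.472396
  c_1 = sigma^2 (theta_1 + theta_2 psi_1) = 2 * (-0.762 + (0.406)(-1.16)) = -2.46592
  c_2 = sigma^2 theta_2 = 2 * (0.406) = 0.812
Equations for k = 0 and k = 1 (AR order 1):
  gamma(0) = phi_1 gamma(1) + c_0
  gamma(1) = phi_1 gamma(0) + c_1
Substituting the second into the first: gamma(0) (1 - phi_1^2) = c_0 + phi_1 c_1, so
  gamma(0) = (c_0 + phi_1 c_1) / (1 - phi_1^2) = (4.472396 + (-0.398)(-2.46592)) / (1 - (-0.398)^2) = 5.453832 / 0.841596 = 6.480345.
Therefore gamma(0) = 6.4803 (to 4 decimal places).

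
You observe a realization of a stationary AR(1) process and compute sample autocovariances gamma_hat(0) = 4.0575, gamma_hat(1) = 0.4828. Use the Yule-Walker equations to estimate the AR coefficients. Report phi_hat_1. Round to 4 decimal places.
\hat\phi_{1} = 0.1190

The Yule-Walker equations for an AR(p) process read, in matrix form,
  Gamma_p phi = r_p,   with   (Gamma_p)_{ij} = gamma(|i - j|),
                       (r_p)_i = gamma(i),   i,j = 1..p.
Substitute the sample gammas (Toeplitz matrix and right-hand side of size 1):
  Gamma_p = [[4.0575]]
  r_p     = [0.4828]
With p = 1 this is the single equation gamma(0) phi_1 = gamma(1):
  phi_hat_1 = gamma(1) / gamma(0) = 0.4828 / 4.0575 = 0.1190.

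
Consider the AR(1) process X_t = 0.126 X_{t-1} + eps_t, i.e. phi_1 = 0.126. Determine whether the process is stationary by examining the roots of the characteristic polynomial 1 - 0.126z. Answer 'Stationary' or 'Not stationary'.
\text{Stationary}

The AR(p) characteristic polynomial is P(z) = 1 - 0.126z.
Stationarity requires all roots to lie outside the unit circle, i.e. |z| > 1 for every root.
This is linear in z: 1 + (-0.126) z = 0  =>  z = -1/(-0.126) = 7.936508,  |z| = 7.936508.
Moduli of all roots: 7.9365.
All moduli strictly greater than 1? Yes.
Verdict: Stationary.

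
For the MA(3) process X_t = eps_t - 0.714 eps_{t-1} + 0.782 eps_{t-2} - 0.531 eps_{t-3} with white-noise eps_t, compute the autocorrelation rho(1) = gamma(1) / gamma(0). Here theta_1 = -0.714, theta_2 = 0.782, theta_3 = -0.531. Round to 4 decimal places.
\rho(1) = -0.7022

For an MA(q) process with theta_0 = 1, the autocovariance is
  gamma(k) = sigma^2 * sum_{i=0..q-k} theta_i * theta_{i+k},
and rho(k) = gamma(k) / gamma(0). Sigma^2 cancels.
  numerator   = (1)*(-0.714) + (-0.714)*(0.782) + (0.782)*(-0.531) = -1.68759.
  denominator = (1)^2 + (-0.714)^2 + (0.782)^2 + (-0.531)^2 = 2.403281.
  rho(1) = -1.68759 / 2.403281 = -0.7022.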